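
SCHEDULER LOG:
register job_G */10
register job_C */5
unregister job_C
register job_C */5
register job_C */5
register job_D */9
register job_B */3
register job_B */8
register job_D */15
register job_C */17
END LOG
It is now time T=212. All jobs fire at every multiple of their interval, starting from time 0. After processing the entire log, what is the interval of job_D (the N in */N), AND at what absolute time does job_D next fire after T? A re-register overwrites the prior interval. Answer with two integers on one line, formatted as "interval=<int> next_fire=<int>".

Op 1: register job_G */10 -> active={job_G:*/10}
Op 2: register job_C */5 -> active={job_C:*/5, job_G:*/10}
Op 3: unregister job_C -> active={job_G:*/10}
Op 4: register job_C */5 -> active={job_C:*/5, job_G:*/10}
Op 5: register job_C */5 -> active={job_C:*/5, job_G:*/10}
Op 6: register job_D */9 -> active={job_C:*/5, job_D:*/9, job_G:*/10}
Op 7: register job_B */3 -> active={job_B:*/3, job_C:*/5, job_D:*/9, job_G:*/10}
Op 8: register job_B */8 -> active={job_B:*/8, job_C:*/5, job_D:*/9, job_G:*/10}
Op 9: register job_D */15 -> active={job_B:*/8, job_C:*/5, job_D:*/15, job_G:*/10}
Op 10: register job_C */17 -> active={job_B:*/8, job_C:*/17, job_D:*/15, job_G:*/10}
Final interval of job_D = 15
Next fire of job_D after T=212: (212//15+1)*15 = 225

Answer: interval=15 next_fire=225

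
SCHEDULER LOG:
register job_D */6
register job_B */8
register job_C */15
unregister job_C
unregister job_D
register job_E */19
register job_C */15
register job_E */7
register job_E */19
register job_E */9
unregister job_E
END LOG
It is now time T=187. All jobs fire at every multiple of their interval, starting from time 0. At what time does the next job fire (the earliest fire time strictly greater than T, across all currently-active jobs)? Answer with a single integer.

Op 1: register job_D */6 -> active={job_D:*/6}
Op 2: register job_B */8 -> active={job_B:*/8, job_D:*/6}
Op 3: register job_C */15 -> active={job_B:*/8, job_C:*/15, job_D:*/6}
Op 4: unregister job_C -> active={job_B:*/8, job_D:*/6}
Op 5: unregister job_D -> active={job_B:*/8}
Op 6: register job_E */19 -> active={job_B:*/8, job_E:*/19}
Op 7: register job_C */15 -> active={job_B:*/8, job_C:*/15, job_E:*/19}
Op 8: register job_E */7 -> active={job_B:*/8, job_C:*/15, job_E:*/7}
Op 9: register job_E */19 -> active={job_B:*/8, job_C:*/15, job_E:*/19}
Op 10: register job_E */9 -> active={job_B:*/8, job_C:*/15, job_E:*/9}
Op 11: unregister job_E -> active={job_B:*/8, job_C:*/15}
  job_B: interval 8, next fire after T=187 is 192
  job_C: interval 15, next fire after T=187 is 195
Earliest fire time = 192 (job job_B)

Answer: 192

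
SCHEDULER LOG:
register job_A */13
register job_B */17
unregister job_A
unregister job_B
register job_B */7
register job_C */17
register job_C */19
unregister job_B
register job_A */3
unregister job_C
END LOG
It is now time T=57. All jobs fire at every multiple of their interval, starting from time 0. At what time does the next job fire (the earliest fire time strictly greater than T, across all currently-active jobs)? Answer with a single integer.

Op 1: register job_A */13 -> active={job_A:*/13}
Op 2: register job_B */17 -> active={job_A:*/13, job_B:*/17}
Op 3: unregister job_A -> active={job_B:*/17}
Op 4: unregister job_B -> active={}
Op 5: register job_B */7 -> active={job_B:*/7}
Op 6: register job_C */17 -> active={job_B:*/7, job_C:*/17}
Op 7: register job_C */19 -> active={job_B:*/7, job_C:*/19}
Op 8: unregister job_B -> active={job_C:*/19}
Op 9: register job_A */3 -> active={job_A:*/3, job_C:*/19}
Op 10: unregister job_C -> active={job_A:*/3}
  job_A: interval 3, next fire after T=57 is 60
Earliest fire time = 60 (job job_A)

Answer: 60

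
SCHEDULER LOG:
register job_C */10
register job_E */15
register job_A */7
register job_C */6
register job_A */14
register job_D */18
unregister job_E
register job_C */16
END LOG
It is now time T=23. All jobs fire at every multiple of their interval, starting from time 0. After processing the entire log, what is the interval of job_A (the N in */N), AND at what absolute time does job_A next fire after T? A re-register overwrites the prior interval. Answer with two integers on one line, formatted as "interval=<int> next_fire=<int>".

Op 1: register job_C */10 -> active={job_C:*/10}
Op 2: register job_E */15 -> active={job_C:*/10, job_E:*/15}
Op 3: register job_A */7 -> active={job_A:*/7, job_C:*/10, job_E:*/15}
Op 4: register job_C */6 -> active={job_A:*/7, job_C:*/6, job_E:*/15}
Op 5: register job_A */14 -> active={job_A:*/14, job_C:*/6, job_E:*/15}
Op 6: register job_D */18 -> active={job_A:*/14, job_C:*/6, job_D:*/18, job_E:*/15}
Op 7: unregister job_E -> active={job_A:*/14, job_C:*/6, job_D:*/18}
Op 8: register job_C */16 -> active={job_A:*/14, job_C:*/16, job_D:*/18}
Final interval of job_A = 14
Next fire of job_A after T=23: (23//14+1)*14 = 28

Answer: interval=14 next_fire=28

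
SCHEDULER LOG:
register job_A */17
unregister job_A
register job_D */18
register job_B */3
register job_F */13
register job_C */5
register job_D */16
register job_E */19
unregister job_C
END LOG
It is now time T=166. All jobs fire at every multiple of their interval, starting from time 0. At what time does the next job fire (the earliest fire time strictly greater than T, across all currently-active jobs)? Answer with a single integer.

Answer: 168

Derivation:
Op 1: register job_A */17 -> active={job_A:*/17}
Op 2: unregister job_A -> active={}
Op 3: register job_D */18 -> active={job_D:*/18}
Op 4: register job_B */3 -> active={job_B:*/3, job_D:*/18}
Op 5: register job_F */13 -> active={job_B:*/3, job_D:*/18, job_F:*/13}
Op 6: register job_C */5 -> active={job_B:*/3, job_C:*/5, job_D:*/18, job_F:*/13}
Op 7: register job_D */16 -> active={job_B:*/3, job_C:*/5, job_D:*/16, job_F:*/13}
Op 8: register job_E */19 -> active={job_B:*/3, job_C:*/5, job_D:*/16, job_E:*/19, job_F:*/13}
Op 9: unregister job_C -> active={job_B:*/3, job_D:*/16, job_E:*/19, job_F:*/13}
  job_B: interval 3, next fire after T=166 is 168
  job_D: interval 16, next fire after T=166 is 176
  job_E: interval 19, next fire after T=166 is 171
  job_F: interval 13, next fire after T=166 is 169
Earliest fire time = 168 (job job_B)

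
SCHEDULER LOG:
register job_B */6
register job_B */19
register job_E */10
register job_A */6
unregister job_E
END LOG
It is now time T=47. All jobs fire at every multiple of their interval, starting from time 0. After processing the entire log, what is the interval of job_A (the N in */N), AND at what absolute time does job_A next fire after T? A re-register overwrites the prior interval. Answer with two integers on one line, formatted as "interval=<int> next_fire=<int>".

Op 1: register job_B */6 -> active={job_B:*/6}
Op 2: register job_B */19 -> active={job_B:*/19}
Op 3: register job_E */10 -> active={job_B:*/19, job_E:*/10}
Op 4: register job_A */6 -> active={job_A:*/6, job_B:*/19, job_E:*/10}
Op 5: unregister job_E -> active={job_A:*/6, job_B:*/19}
Final interval of job_A = 6
Next fire of job_A after T=47: (47//6+1)*6 = 48

Answer: interval=6 next_fire=48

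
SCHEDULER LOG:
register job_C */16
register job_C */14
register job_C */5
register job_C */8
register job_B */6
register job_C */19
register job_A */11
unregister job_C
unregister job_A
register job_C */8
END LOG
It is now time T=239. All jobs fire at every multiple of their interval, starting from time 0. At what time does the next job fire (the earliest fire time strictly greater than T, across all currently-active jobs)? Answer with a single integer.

Answer: 240

Derivation:
Op 1: register job_C */16 -> active={job_C:*/16}
Op 2: register job_C */14 -> active={job_C:*/14}
Op 3: register job_C */5 -> active={job_C:*/5}
Op 4: register job_C */8 -> active={job_C:*/8}
Op 5: register job_B */6 -> active={job_B:*/6, job_C:*/8}
Op 6: register job_C */19 -> active={job_B:*/6, job_C:*/19}
Op 7: register job_A */11 -> active={job_A:*/11, job_B:*/6, job_C:*/19}
Op 8: unregister job_C -> active={job_A:*/11, job_B:*/6}
Op 9: unregister job_A -> active={job_B:*/6}
Op 10: register job_C */8 -> active={job_B:*/6, job_C:*/8}
  job_B: interval 6, next fire after T=239 is 240
  job_C: interval 8, next fire after T=239 is 240
Earliest fire time = 240 (job job_B)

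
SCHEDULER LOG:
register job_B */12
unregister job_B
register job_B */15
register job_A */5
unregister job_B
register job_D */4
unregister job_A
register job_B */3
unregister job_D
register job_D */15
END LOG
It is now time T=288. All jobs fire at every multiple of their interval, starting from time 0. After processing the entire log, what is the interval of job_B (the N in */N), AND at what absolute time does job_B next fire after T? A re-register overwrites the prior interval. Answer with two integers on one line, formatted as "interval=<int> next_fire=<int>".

Op 1: register job_B */12 -> active={job_B:*/12}
Op 2: unregister job_B -> active={}
Op 3: register job_B */15 -> active={job_B:*/15}
Op 4: register job_A */5 -> active={job_A:*/5, job_B:*/15}
Op 5: unregister job_B -> active={job_A:*/5}
Op 6: register job_D */4 -> active={job_A:*/5, job_D:*/4}
Op 7: unregister job_A -> active={job_D:*/4}
Op 8: register job_B */3 -> active={job_B:*/3, job_D:*/4}
Op 9: unregister job_D -> active={job_B:*/3}
Op 10: register job_D */15 -> active={job_B:*/3, job_D:*/15}
Final interval of job_B = 3
Next fire of job_B after T=288: (288//3+1)*3 = 291

Answer: interval=3 next_fire=291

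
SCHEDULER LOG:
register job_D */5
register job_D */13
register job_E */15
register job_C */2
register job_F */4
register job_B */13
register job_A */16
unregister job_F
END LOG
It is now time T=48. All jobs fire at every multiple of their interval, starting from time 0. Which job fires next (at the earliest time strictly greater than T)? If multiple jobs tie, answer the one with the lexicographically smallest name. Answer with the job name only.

Answer: job_C

Derivation:
Op 1: register job_D */5 -> active={job_D:*/5}
Op 2: register job_D */13 -> active={job_D:*/13}
Op 3: register job_E */15 -> active={job_D:*/13, job_E:*/15}
Op 4: register job_C */2 -> active={job_C:*/2, job_D:*/13, job_E:*/15}
Op 5: register job_F */4 -> active={job_C:*/2, job_D:*/13, job_E:*/15, job_F:*/4}
Op 6: register job_B */13 -> active={job_B:*/13, job_C:*/2, job_D:*/13, job_E:*/15, job_F:*/4}
Op 7: register job_A */16 -> active={job_A:*/16, job_B:*/13, job_C:*/2, job_D:*/13, job_E:*/15, job_F:*/4}
Op 8: unregister job_F -> active={job_A:*/16, job_B:*/13, job_C:*/2, job_D:*/13, job_E:*/15}
  job_A: interval 16, next fire after T=48 is 64
  job_B: interval 13, next fire after T=48 is 52
  job_C: interval 2, next fire after T=48 is 50
  job_D: interval 13, next fire after T=48 is 52
  job_E: interval 15, next fire after T=48 is 60
Earliest = 50, winner (lex tiebreak) = job_C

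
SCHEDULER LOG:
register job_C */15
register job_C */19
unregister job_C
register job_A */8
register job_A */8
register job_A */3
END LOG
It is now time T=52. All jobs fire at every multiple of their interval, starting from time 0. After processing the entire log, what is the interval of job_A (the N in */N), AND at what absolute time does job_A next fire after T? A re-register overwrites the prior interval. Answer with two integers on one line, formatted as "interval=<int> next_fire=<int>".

Answer: interval=3 next_fire=54

Derivation:
Op 1: register job_C */15 -> active={job_C:*/15}
Op 2: register job_C */19 -> active={job_C:*/19}
Op 3: unregister job_C -> active={}
Op 4: register job_A */8 -> active={job_A:*/8}
Op 5: register job_A */8 -> active={job_A:*/8}
Op 6: register job_A */3 -> active={job_A:*/3}
Final interval of job_A = 3
Next fire of job_A after T=52: (52//3+1)*3 = 54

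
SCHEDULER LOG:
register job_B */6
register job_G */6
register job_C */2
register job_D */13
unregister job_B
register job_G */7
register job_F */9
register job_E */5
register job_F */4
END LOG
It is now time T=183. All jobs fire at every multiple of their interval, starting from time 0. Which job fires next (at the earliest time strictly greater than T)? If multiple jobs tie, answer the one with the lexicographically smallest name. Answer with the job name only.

Op 1: register job_B */6 -> active={job_B:*/6}
Op 2: register job_G */6 -> active={job_B:*/6, job_G:*/6}
Op 3: register job_C */2 -> active={job_B:*/6, job_C:*/2, job_G:*/6}
Op 4: register job_D */13 -> active={job_B:*/6, job_C:*/2, job_D:*/13, job_G:*/6}
Op 5: unregister job_B -> active={job_C:*/2, job_D:*/13, job_G:*/6}
Op 6: register job_G */7 -> active={job_C:*/2, job_D:*/13, job_G:*/7}
Op 7: register job_F */9 -> active={job_C:*/2, job_D:*/13, job_F:*/9, job_G:*/7}
Op 8: register job_E */5 -> active={job_C:*/2, job_D:*/13, job_E:*/5, job_F:*/9, job_G:*/7}
Op 9: register job_F */4 -> active={job_C:*/2, job_D:*/13, job_E:*/5, job_F:*/4, job_G:*/7}
  job_C: interval 2, next fire after T=183 is 184
  job_D: interval 13, next fire after T=183 is 195
  job_E: interval 5, next fire after T=183 is 185
  job_F: interval 4, next fire after T=183 is 184
  job_G: interval 7, next fire after T=183 is 189
Earliest = 184, winner (lex tiebreak) = job_C

Answer: job_C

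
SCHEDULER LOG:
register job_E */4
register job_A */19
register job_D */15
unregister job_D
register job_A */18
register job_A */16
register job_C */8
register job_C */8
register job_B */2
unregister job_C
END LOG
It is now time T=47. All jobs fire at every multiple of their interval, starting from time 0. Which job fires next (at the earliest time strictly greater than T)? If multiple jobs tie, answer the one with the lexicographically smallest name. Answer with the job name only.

Op 1: register job_E */4 -> active={job_E:*/4}
Op 2: register job_A */19 -> active={job_A:*/19, job_E:*/4}
Op 3: register job_D */15 -> active={job_A:*/19, job_D:*/15, job_E:*/4}
Op 4: unregister job_D -> active={job_A:*/19, job_E:*/4}
Op 5: register job_A */18 -> active={job_A:*/18, job_E:*/4}
Op 6: register job_A */16 -> active={job_A:*/16, job_E:*/4}
Op 7: register job_C */8 -> active={job_A:*/16, job_C:*/8, job_E:*/4}
Op 8: register job_C */8 -> active={job_A:*/16, job_C:*/8, job_E:*/4}
Op 9: register job_B */2 -> active={job_A:*/16, job_B:*/2, job_C:*/8, job_E:*/4}
Op 10: unregister job_C -> active={job_A:*/16, job_B:*/2, job_E:*/4}
  job_A: interval 16, next fire after T=47 is 48
  job_B: interval 2, next fire after T=47 is 48
  job_E: interval 4, next fire after T=47 is 48
Earliest = 48, winner (lex tiebreak) = job_A

Answer: job_A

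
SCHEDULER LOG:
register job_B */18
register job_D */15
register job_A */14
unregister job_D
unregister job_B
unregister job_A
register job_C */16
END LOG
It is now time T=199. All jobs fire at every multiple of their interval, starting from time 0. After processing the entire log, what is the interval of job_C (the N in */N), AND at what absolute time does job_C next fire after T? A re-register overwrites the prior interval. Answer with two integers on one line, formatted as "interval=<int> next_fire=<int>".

Op 1: register job_B */18 -> active={job_B:*/18}
Op 2: register job_D */15 -> active={job_B:*/18, job_D:*/15}
Op 3: register job_A */14 -> active={job_A:*/14, job_B:*/18, job_D:*/15}
Op 4: unregister job_D -> active={job_A:*/14, job_B:*/18}
Op 5: unregister job_B -> active={job_A:*/14}
Op 6: unregister job_A -> active={}
Op 7: register job_C */16 -> active={job_C:*/16}
Final interval of job_C = 16
Next fire of job_C after T=199: (199//16+1)*16 = 208

Answer: interval=16 next_fire=208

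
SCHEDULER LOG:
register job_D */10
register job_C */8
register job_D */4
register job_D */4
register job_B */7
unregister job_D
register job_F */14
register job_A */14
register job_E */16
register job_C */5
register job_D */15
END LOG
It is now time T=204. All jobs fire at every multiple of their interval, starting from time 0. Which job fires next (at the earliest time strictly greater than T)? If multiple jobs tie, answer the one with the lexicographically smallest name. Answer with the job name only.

Op 1: register job_D */10 -> active={job_D:*/10}
Op 2: register job_C */8 -> active={job_C:*/8, job_D:*/10}
Op 3: register job_D */4 -> active={job_C:*/8, job_D:*/4}
Op 4: register job_D */4 -> active={job_C:*/8, job_D:*/4}
Op 5: register job_B */7 -> active={job_B:*/7, job_C:*/8, job_D:*/4}
Op 6: unregister job_D -> active={job_B:*/7, job_C:*/8}
Op 7: register job_F */14 -> active={job_B:*/7, job_C:*/8, job_F:*/14}
Op 8: register job_A */14 -> active={job_A:*/14, job_B:*/7, job_C:*/8, job_F:*/14}
Op 9: register job_E */16 -> active={job_A:*/14, job_B:*/7, job_C:*/8, job_E:*/16, job_F:*/14}
Op 10: register job_C */5 -> active={job_A:*/14, job_B:*/7, job_C:*/5, job_E:*/16, job_F:*/14}
Op 11: register job_D */15 -> active={job_A:*/14, job_B:*/7, job_C:*/5, job_D:*/15, job_E:*/16, job_F:*/14}
  job_A: interval 14, next fire after T=204 is 210
  job_B: interval 7, next fire after T=204 is 210
  job_C: interval 5, next fire after T=204 is 205
  job_D: interval 15, next fire after T=204 is 210
  job_E: interval 16, next fire after T=204 is 208
  job_F: interval 14, next fire after T=204 is 210
Earliest = 205, winner (lex tiebreak) = job_C

Answer: job_C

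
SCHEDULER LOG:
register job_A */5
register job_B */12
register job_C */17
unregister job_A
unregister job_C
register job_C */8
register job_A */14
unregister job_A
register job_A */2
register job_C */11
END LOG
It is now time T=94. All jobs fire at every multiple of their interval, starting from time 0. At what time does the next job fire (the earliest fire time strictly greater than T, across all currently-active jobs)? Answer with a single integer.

Op 1: register job_A */5 -> active={job_A:*/5}
Op 2: register job_B */12 -> active={job_A:*/5, job_B:*/12}
Op 3: register job_C */17 -> active={job_A:*/5, job_B:*/12, job_C:*/17}
Op 4: unregister job_A -> active={job_B:*/12, job_C:*/17}
Op 5: unregister job_C -> active={job_B:*/12}
Op 6: register job_C */8 -> active={job_B:*/12, job_C:*/8}
Op 7: register job_A */14 -> active={job_A:*/14, job_B:*/12, job_C:*/8}
Op 8: unregister job_A -> active={job_B:*/12, job_C:*/8}
Op 9: register job_A */2 -> active={job_A:*/2, job_B:*/12, job_C:*/8}
Op 10: register job_C */11 -> active={job_A:*/2, job_B:*/12, job_C:*/11}
  job_A: interval 2, next fire after T=94 is 96
  job_B: interval 12, next fire after T=94 is 96
  job_C: interval 11, next fire after T=94 is 99
Earliest fire time = 96 (job job_A)

Answer: 96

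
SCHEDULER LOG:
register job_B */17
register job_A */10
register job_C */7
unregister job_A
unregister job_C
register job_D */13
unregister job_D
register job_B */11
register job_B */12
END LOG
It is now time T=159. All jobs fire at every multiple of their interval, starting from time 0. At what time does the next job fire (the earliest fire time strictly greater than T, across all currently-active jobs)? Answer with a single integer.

Answer: 168

Derivation:
Op 1: register job_B */17 -> active={job_B:*/17}
Op 2: register job_A */10 -> active={job_A:*/10, job_B:*/17}
Op 3: register job_C */7 -> active={job_A:*/10, job_B:*/17, job_C:*/7}
Op 4: unregister job_A -> active={job_B:*/17, job_C:*/7}
Op 5: unregister job_C -> active={job_B:*/17}
Op 6: register job_D */13 -> active={job_B:*/17, job_D:*/13}
Op 7: unregister job_D -> active={job_B:*/17}
Op 8: register job_B */11 -> active={job_B:*/11}
Op 9: register job_B */12 -> active={job_B:*/12}
  job_B: interval 12, next fire after T=159 is 168
Earliest fire time = 168 (job job_B)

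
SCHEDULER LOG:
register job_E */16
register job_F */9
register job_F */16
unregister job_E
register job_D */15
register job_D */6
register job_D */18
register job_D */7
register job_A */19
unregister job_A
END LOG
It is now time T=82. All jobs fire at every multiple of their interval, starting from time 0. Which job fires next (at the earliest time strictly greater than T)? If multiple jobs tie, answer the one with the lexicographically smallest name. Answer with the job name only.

Op 1: register job_E */16 -> active={job_E:*/16}
Op 2: register job_F */9 -> active={job_E:*/16, job_F:*/9}
Op 3: register job_F */16 -> active={job_E:*/16, job_F:*/16}
Op 4: unregister job_E -> active={job_F:*/16}
Op 5: register job_D */15 -> active={job_D:*/15, job_F:*/16}
Op 6: register job_D */6 -> active={job_D:*/6, job_F:*/16}
Op 7: register job_D */18 -> active={job_D:*/18, job_F:*/16}
Op 8: register job_D */7 -> active={job_D:*/7, job_F:*/16}
Op 9: register job_A */19 -> active={job_A:*/19, job_D:*/7, job_F:*/16}
Op 10: unregister job_A -> active={job_D:*/7, job_F:*/16}
  job_D: interval 7, next fire after T=82 is 84
  job_F: interval 16, next fire after T=82 is 96
Earliest = 84, winner (lex tiebreak) = job_D

Answer: job_D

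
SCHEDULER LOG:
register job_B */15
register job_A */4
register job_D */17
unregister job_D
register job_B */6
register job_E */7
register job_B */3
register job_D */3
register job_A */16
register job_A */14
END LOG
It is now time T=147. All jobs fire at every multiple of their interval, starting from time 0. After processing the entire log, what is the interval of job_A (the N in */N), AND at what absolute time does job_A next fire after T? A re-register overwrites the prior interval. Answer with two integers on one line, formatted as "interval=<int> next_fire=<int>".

Answer: interval=14 next_fire=154

Derivation:
Op 1: register job_B */15 -> active={job_B:*/15}
Op 2: register job_A */4 -> active={job_A:*/4, job_B:*/15}
Op 3: register job_D */17 -> active={job_A:*/4, job_B:*/15, job_D:*/17}
Op 4: unregister job_D -> active={job_A:*/4, job_B:*/15}
Op 5: register job_B */6 -> active={job_A:*/4, job_B:*/6}
Op 6: register job_E */7 -> active={job_A:*/4, job_B:*/6, job_E:*/7}
Op 7: register job_B */3 -> active={job_A:*/4, job_B:*/3, job_E:*/7}
Op 8: register job_D */3 -> active={job_A:*/4, job_B:*/3, job_D:*/3, job_E:*/7}
Op 9: register job_A */16 -> active={job_A:*/16, job_B:*/3, job_D:*/3, job_E:*/7}
Op 10: register job_A */14 -> active={job_A:*/14, job_B:*/3, job_D:*/3, job_E:*/7}
Final interval of job_A = 14
Next fire of job_A after T=147: (147//14+1)*14 = 154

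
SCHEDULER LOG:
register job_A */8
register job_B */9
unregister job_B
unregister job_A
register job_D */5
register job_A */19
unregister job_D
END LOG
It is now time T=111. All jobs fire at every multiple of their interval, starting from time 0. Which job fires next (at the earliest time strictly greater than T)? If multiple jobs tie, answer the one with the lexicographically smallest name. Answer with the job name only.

Answer: job_A

Derivation:
Op 1: register job_A */8 -> active={job_A:*/8}
Op 2: register job_B */9 -> active={job_A:*/8, job_B:*/9}
Op 3: unregister job_B -> active={job_A:*/8}
Op 4: unregister job_A -> active={}
Op 5: register job_D */5 -> active={job_D:*/5}
Op 6: register job_A */19 -> active={job_A:*/19, job_D:*/5}
Op 7: unregister job_D -> active={job_A:*/19}
  job_A: interval 19, next fire after T=111 is 114
Earliest = 114, winner (lex tiebreak) = job_A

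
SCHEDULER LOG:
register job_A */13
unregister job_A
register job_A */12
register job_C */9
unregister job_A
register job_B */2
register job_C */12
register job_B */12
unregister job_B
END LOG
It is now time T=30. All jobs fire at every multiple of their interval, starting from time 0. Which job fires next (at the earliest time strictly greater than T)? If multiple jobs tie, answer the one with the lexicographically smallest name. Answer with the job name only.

Answer: job_C

Derivation:
Op 1: register job_A */13 -> active={job_A:*/13}
Op 2: unregister job_A -> active={}
Op 3: register job_A */12 -> active={job_A:*/12}
Op 4: register job_C */9 -> active={job_A:*/12, job_C:*/9}
Op 5: unregister job_A -> active={job_C:*/9}
Op 6: register job_B */2 -> active={job_B:*/2, job_C:*/9}
Op 7: register job_C */12 -> active={job_B:*/2, job_C:*/12}
Op 8: register job_B */12 -> active={job_B:*/12, job_C:*/12}
Op 9: unregister job_B -> active={job_C:*/12}
  job_C: interval 12, next fire after T=30 is 36
Earliest = 36, winner (lex tiebreak) = job_C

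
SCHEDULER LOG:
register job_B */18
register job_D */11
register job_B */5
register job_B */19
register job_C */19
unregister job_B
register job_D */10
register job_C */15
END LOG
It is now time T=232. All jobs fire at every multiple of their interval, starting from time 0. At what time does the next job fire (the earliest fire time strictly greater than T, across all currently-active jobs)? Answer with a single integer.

Op 1: register job_B */18 -> active={job_B:*/18}
Op 2: register job_D */11 -> active={job_B:*/18, job_D:*/11}
Op 3: register job_B */5 -> active={job_B:*/5, job_D:*/11}
Op 4: register job_B */19 -> active={job_B:*/19, job_D:*/11}
Op 5: register job_C */19 -> active={job_B:*/19, job_C:*/19, job_D:*/11}
Op 6: unregister job_B -> active={job_C:*/19, job_D:*/11}
Op 7: register job_D */10 -> active={job_C:*/19, job_D:*/10}
Op 8: register job_C */15 -> active={job_C:*/15, job_D:*/10}
  job_C: interval 15, next fire after T=232 is 240
  job_D: interval 10, next fire after T=232 is 240
Earliest fire time = 240 (job job_C)

Answer: 240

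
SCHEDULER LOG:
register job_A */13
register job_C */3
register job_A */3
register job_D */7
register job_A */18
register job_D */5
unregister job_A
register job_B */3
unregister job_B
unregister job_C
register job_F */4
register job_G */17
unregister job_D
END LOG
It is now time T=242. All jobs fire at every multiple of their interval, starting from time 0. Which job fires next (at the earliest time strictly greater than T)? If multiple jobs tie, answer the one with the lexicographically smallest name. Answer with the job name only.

Op 1: register job_A */13 -> active={job_A:*/13}
Op 2: register job_C */3 -> active={job_A:*/13, job_C:*/3}
Op 3: register job_A */3 -> active={job_A:*/3, job_C:*/3}
Op 4: register job_D */7 -> active={job_A:*/3, job_C:*/3, job_D:*/7}
Op 5: register job_A */18 -> active={job_A:*/18, job_C:*/3, job_D:*/7}
Op 6: register job_D */5 -> active={job_A:*/18, job_C:*/3, job_D:*/5}
Op 7: unregister job_A -> active={job_C:*/3, job_D:*/5}
Op 8: register job_B */3 -> active={job_B:*/3, job_C:*/3, job_D:*/5}
Op 9: unregister job_B -> active={job_C:*/3, job_D:*/5}
Op 10: unregister job_C -> active={job_D:*/5}
Op 11: register job_F */4 -> active={job_D:*/5, job_F:*/4}
Op 12: register job_G */17 -> active={job_D:*/5, job_F:*/4, job_G:*/17}
Op 13: unregister job_D -> active={job_F:*/4, job_G:*/17}
  job_F: interval 4, next fire after T=242 is 244
  job_G: interval 17, next fire after T=242 is 255
Earliest = 244, winner (lex tiebreak) = job_F

Answer: job_F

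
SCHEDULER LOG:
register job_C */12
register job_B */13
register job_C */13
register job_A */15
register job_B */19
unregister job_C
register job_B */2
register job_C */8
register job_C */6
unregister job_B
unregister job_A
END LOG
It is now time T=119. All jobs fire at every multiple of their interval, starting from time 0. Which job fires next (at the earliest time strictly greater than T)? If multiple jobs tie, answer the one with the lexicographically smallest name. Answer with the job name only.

Answer: job_C

Derivation:
Op 1: register job_C */12 -> active={job_C:*/12}
Op 2: register job_B */13 -> active={job_B:*/13, job_C:*/12}
Op 3: register job_C */13 -> active={job_B:*/13, job_C:*/13}
Op 4: register job_A */15 -> active={job_A:*/15, job_B:*/13, job_C:*/13}
Op 5: register job_B */19 -> active={job_A:*/15, job_B:*/19, job_C:*/13}
Op 6: unregister job_C -> active={job_A:*/15, job_B:*/19}
Op 7: register job_B */2 -> active={job_A:*/15, job_B:*/2}
Op 8: register job_C */8 -> active={job_A:*/15, job_B:*/2, job_C:*/8}
Op 9: register job_C */6 -> active={job_A:*/15, job_B:*/2, job_C:*/6}
Op 10: unregister job_B -> active={job_A:*/15, job_C:*/6}
Op 11: unregister job_A -> active={job_C:*/6}
  job_C: interval 6, next fire after T=119 is 120
Earliest = 120, winner (lex tiebreak) = job_C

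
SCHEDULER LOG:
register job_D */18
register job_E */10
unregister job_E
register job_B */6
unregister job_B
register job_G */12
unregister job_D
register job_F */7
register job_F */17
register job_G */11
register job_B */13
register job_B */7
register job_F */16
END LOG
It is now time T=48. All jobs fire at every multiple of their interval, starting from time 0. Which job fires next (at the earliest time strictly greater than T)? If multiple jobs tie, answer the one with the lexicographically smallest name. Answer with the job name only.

Answer: job_B

Derivation:
Op 1: register job_D */18 -> active={job_D:*/18}
Op 2: register job_E */10 -> active={job_D:*/18, job_E:*/10}
Op 3: unregister job_E -> active={job_D:*/18}
Op 4: register job_B */6 -> active={job_B:*/6, job_D:*/18}
Op 5: unregister job_B -> active={job_D:*/18}
Op 6: register job_G */12 -> active={job_D:*/18, job_G:*/12}
Op 7: unregister job_D -> active={job_G:*/12}
Op 8: register job_F */7 -> active={job_F:*/7, job_G:*/12}
Op 9: register job_F */17 -> active={job_F:*/17, job_G:*/12}
Op 10: register job_G */11 -> active={job_F:*/17, job_G:*/11}
Op 11: register job_B */13 -> active={job_B:*/13, job_F:*/17, job_G:*/11}
Op 12: register job_B */7 -> active={job_B:*/7, job_F:*/17, job_G:*/11}
Op 13: register job_F */16 -> active={job_B:*/7, job_F:*/16, job_G:*/11}
  job_B: interval 7, next fire after T=48 is 49
  job_F: interval 16, next fire after T=48 is 64
  job_G: interval 11, next fire after T=48 is 55
Earliest = 49, winner (lex tiebreak) = job_B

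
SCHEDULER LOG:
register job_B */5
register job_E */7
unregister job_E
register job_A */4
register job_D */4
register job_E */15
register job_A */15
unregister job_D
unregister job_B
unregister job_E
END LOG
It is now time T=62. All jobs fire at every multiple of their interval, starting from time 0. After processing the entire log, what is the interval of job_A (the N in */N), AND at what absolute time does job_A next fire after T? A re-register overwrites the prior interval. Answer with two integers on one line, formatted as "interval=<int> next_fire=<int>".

Answer: interval=15 next_fire=75

Derivation:
Op 1: register job_B */5 -> active={job_B:*/5}
Op 2: register job_E */7 -> active={job_B:*/5, job_E:*/7}
Op 3: unregister job_E -> active={job_B:*/5}
Op 4: register job_A */4 -> active={job_A:*/4, job_B:*/5}
Op 5: register job_D */4 -> active={job_A:*/4, job_B:*/5, job_D:*/4}
Op 6: register job_E */15 -> active={job_A:*/4, job_B:*/5, job_D:*/4, job_E:*/15}
Op 7: register job_A */15 -> active={job_A:*/15, job_B:*/5, job_D:*/4, job_E:*/15}
Op 8: unregister job_D -> active={job_A:*/15, job_B:*/5, job_E:*/15}
Op 9: unregister job_B -> active={job_A:*/15, job_E:*/15}
Op 10: unregister job_E -> active={job_A:*/15}
Final interval of job_A = 15
Next fire of job_A after T=62: (62//15+1)*15 = 75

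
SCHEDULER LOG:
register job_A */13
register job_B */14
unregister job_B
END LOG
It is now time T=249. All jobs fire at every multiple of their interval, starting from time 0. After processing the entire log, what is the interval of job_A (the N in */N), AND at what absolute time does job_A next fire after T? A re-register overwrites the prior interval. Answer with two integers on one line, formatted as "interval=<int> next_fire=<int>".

Op 1: register job_A */13 -> active={job_A:*/13}
Op 2: register job_B */14 -> active={job_A:*/13, job_B:*/14}
Op 3: unregister job_B -> active={job_A:*/13}
Final interval of job_A = 13
Next fire of job_A after T=249: (249//13+1)*13 = 260

Answer: interval=13 next_fire=260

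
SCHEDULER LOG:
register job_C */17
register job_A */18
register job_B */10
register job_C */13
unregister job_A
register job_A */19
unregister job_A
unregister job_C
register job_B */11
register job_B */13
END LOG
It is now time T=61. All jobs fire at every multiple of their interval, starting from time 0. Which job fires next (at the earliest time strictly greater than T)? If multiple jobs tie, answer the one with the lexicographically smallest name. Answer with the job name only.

Answer: job_B

Derivation:
Op 1: register job_C */17 -> active={job_C:*/17}
Op 2: register job_A */18 -> active={job_A:*/18, job_C:*/17}
Op 3: register job_B */10 -> active={job_A:*/18, job_B:*/10, job_C:*/17}
Op 4: register job_C */13 -> active={job_A:*/18, job_B:*/10, job_C:*/13}
Op 5: unregister job_A -> active={job_B:*/10, job_C:*/13}
Op 6: register job_A */19 -> active={job_A:*/19, job_B:*/10, job_C:*/13}
Op 7: unregister job_A -> active={job_B:*/10, job_C:*/13}
Op 8: unregister job_C -> active={job_B:*/10}
Op 9: register job_B */11 -> active={job_B:*/11}
Op 10: register job_B */13 -> active={job_B:*/13}
  job_B: interval 13, next fire after T=61 is 65
Earliest = 65, winner (lex tiebreak) = job_B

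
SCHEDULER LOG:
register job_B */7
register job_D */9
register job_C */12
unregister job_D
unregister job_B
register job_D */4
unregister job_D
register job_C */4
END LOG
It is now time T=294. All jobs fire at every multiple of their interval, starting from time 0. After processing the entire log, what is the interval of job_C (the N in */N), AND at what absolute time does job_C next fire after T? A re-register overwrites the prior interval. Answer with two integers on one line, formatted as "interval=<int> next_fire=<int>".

Answer: interval=4 next_fire=296

Derivation:
Op 1: register job_B */7 -> active={job_B:*/7}
Op 2: register job_D */9 -> active={job_B:*/7, job_D:*/9}
Op 3: register job_C */12 -> active={job_B:*/7, job_C:*/12, job_D:*/9}
Op 4: unregister job_D -> active={job_B:*/7, job_C:*/12}
Op 5: unregister job_B -> active={job_C:*/12}
Op 6: register job_D */4 -> active={job_C:*/12, job_D:*/4}
Op 7: unregister job_D -> active={job_C:*/12}
Op 8: register job_C */4 -> active={job_C:*/4}
Final interval of job_C = 4
Next fire of job_C after T=294: (294//4+1)*4 = 296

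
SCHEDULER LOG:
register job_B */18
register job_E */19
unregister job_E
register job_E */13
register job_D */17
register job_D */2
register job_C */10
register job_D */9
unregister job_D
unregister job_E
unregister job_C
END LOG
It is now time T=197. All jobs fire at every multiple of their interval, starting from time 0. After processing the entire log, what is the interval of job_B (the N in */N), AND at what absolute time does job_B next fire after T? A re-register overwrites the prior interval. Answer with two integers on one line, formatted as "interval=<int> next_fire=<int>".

Op 1: register job_B */18 -> active={job_B:*/18}
Op 2: register job_E */19 -> active={job_B:*/18, job_E:*/19}
Op 3: unregister job_E -> active={job_B:*/18}
Op 4: register job_E */13 -> active={job_B:*/18, job_E:*/13}
Op 5: register job_D */17 -> active={job_B:*/18, job_D:*/17, job_E:*/13}
Op 6: register job_D */2 -> active={job_B:*/18, job_D:*/2, job_E:*/13}
Op 7: register job_C */10 -> active={job_B:*/18, job_C:*/10, job_D:*/2, job_E:*/13}
Op 8: register job_D */9 -> active={job_B:*/18, job_C:*/10, job_D:*/9, job_E:*/13}
Op 9: unregister job_D -> active={job_B:*/18, job_C:*/10, job_E:*/13}
Op 10: unregister job_E -> active={job_B:*/18, job_C:*/10}
Op 11: unregister job_C -> active={job_B:*/18}
Final interval of job_B = 18
Next fire of job_B after T=197: (197//18+1)*18 = 198

Answer: interval=18 next_fire=198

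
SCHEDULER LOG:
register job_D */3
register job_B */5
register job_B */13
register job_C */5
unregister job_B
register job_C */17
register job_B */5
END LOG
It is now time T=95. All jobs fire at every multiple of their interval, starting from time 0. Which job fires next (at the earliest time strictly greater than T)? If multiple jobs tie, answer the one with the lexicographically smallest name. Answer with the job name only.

Answer: job_D

Derivation:
Op 1: register job_D */3 -> active={job_D:*/3}
Op 2: register job_B */5 -> active={job_B:*/5, job_D:*/3}
Op 3: register job_B */13 -> active={job_B:*/13, job_D:*/3}
Op 4: register job_C */5 -> active={job_B:*/13, job_C:*/5, job_D:*/3}
Op 5: unregister job_B -> active={job_C:*/5, job_D:*/3}
Op 6: register job_C */17 -> active={job_C:*/17, job_D:*/3}
Op 7: register job_B */5 -> active={job_B:*/5, job_C:*/17, job_D:*/3}
  job_B: interval 5, next fire after T=95 is 100
  job_C: interval 17, next fire after T=95 is 102
  job_D: interval 3, next fire after T=95 is 96
Earliest = 96, winner (lex tiebreak) = job_D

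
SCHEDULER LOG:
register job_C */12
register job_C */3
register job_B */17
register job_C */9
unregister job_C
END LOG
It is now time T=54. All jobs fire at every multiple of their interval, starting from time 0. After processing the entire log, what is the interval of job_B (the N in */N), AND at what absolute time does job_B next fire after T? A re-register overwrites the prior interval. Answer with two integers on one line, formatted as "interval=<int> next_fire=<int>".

Op 1: register job_C */12 -> active={job_C:*/12}
Op 2: register job_C */3 -> active={job_C:*/3}
Op 3: register job_B */17 -> active={job_B:*/17, job_C:*/3}
Op 4: register job_C */9 -> active={job_B:*/17, job_C:*/9}
Op 5: unregister job_C -> active={job_B:*/17}
Final interval of job_B = 17
Next fire of job_B after T=54: (54//17+1)*17 = 68

Answer: interval=17 next_fire=68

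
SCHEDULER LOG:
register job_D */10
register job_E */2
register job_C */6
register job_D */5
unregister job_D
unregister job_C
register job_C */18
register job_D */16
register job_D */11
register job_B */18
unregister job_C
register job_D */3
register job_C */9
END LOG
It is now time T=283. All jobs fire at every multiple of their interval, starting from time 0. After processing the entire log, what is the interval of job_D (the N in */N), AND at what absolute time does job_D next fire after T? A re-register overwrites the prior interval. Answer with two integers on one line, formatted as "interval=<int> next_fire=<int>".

Answer: interval=3 next_fire=285

Derivation:
Op 1: register job_D */10 -> active={job_D:*/10}
Op 2: register job_E */2 -> active={job_D:*/10, job_E:*/2}
Op 3: register job_C */6 -> active={job_C:*/6, job_D:*/10, job_E:*/2}
Op 4: register job_D */5 -> active={job_C:*/6, job_D:*/5, job_E:*/2}
Op 5: unregister job_D -> active={job_C:*/6, job_E:*/2}
Op 6: unregister job_C -> active={job_E:*/2}
Op 7: register job_C */18 -> active={job_C:*/18, job_E:*/2}
Op 8: register job_D */16 -> active={job_C:*/18, job_D:*/16, job_E:*/2}
Op 9: register job_D */11 -> active={job_C:*/18, job_D:*/11, job_E:*/2}
Op 10: register job_B */18 -> active={job_B:*/18, job_C:*/18, job_D:*/11, job_E:*/2}
Op 11: unregister job_C -> active={job_B:*/18, job_D:*/11, job_E:*/2}
Op 12: register job_D */3 -> active={job_B:*/18, job_D:*/3, job_E:*/2}
Op 13: register job_C */9 -> active={job_B:*/18, job_C:*/9, job_D:*/3, job_E:*/2}
Final interval of job_D = 3
Next fire of job_D after T=283: (283//3+1)*3 = 285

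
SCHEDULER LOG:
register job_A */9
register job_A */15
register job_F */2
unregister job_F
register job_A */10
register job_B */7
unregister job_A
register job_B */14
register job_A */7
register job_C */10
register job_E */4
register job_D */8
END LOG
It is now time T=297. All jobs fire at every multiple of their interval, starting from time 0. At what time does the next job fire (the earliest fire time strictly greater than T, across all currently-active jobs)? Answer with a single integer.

Answer: 300

Derivation:
Op 1: register job_A */9 -> active={job_A:*/9}
Op 2: register job_A */15 -> active={job_A:*/15}
Op 3: register job_F */2 -> active={job_A:*/15, job_F:*/2}
Op 4: unregister job_F -> active={job_A:*/15}
Op 5: register job_A */10 -> active={job_A:*/10}
Op 6: register job_B */7 -> active={job_A:*/10, job_B:*/7}
Op 7: unregister job_A -> active={job_B:*/7}
Op 8: register job_B */14 -> active={job_B:*/14}
Op 9: register job_A */7 -> active={job_A:*/7, job_B:*/14}
Op 10: register job_C */10 -> active={job_A:*/7, job_B:*/14, job_C:*/10}
Op 11: register job_E */4 -> active={job_A:*/7, job_B:*/14, job_C:*/10, job_E:*/4}
Op 12: register job_D */8 -> active={job_A:*/7, job_B:*/14, job_C:*/10, job_D:*/8, job_E:*/4}
  job_A: interval 7, next fire after T=297 is 301
  job_B: interval 14, next fire after T=297 is 308
  job_C: interval 10, next fire after T=297 is 300
  job_D: interval 8, next fire after T=297 is 304
  job_E: interval 4, next fire after T=297 is 300
Earliest fire time = 300 (job job_C)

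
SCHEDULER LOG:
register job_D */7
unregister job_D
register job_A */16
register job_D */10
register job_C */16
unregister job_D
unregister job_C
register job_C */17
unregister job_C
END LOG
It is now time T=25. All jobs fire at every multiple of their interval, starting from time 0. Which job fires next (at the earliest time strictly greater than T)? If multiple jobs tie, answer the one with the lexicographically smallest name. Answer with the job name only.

Op 1: register job_D */7 -> active={job_D:*/7}
Op 2: unregister job_D -> active={}
Op 3: register job_A */16 -> active={job_A:*/16}
Op 4: register job_D */10 -> active={job_A:*/16, job_D:*/10}
Op 5: register job_C */16 -> active={job_A:*/16, job_C:*/16, job_D:*/10}
Op 6: unregister job_D -> active={job_A:*/16, job_C:*/16}
Op 7: unregister job_C -> active={job_A:*/16}
Op 8: register job_C */17 -> active={job_A:*/16, job_C:*/17}
Op 9: unregister job_C -> active={job_A:*/16}
  job_A: interval 16, next fire after T=25 is 32
Earliest = 32, winner (lex tiebreak) = job_A

Answer: job_A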